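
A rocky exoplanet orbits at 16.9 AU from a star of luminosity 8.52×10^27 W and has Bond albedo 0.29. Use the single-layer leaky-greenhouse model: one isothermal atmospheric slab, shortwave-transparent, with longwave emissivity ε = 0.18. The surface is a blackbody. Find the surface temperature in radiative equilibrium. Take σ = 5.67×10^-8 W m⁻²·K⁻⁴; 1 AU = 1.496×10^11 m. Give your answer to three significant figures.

Orbital distance: d = 16.9 AU = 2.528×10^12 m.
Flux at the orbit: S = L/(4πd²) = 8.52×10^27/(4π·(2.53×10^12)²) = 106.1 W m⁻².
At the top of the atmosphere, σT_e⁴ = S(1−α)/4 = 18.83 W m⁻², giving T_e = 135.0 K.
The surface balance (absorbed SW + ε·downward IR = σT_s⁴) with T_a⁴ = T_s⁴/2 reduces to T_s = T_e·[2/(2−ε)]^¼ = 138.2 K.

138 K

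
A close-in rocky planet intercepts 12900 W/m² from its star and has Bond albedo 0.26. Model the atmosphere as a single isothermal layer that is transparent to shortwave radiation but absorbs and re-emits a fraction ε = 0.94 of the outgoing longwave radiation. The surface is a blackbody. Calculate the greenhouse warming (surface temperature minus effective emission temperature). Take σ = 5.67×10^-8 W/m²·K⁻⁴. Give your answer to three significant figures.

At the top of the atmosphere, σT_e⁴ = S(1−α)/4 = 2386 W/m², giving T_e = 452.9 K.
For a single slab of emissivity ε, T_s⁴ = 2T_e⁴/(2−ε); thus T_s = 452.9·(1.887)^(1/4) = 530.9 K.
The atmosphere warms the surface by 77.91 K.

77.9 K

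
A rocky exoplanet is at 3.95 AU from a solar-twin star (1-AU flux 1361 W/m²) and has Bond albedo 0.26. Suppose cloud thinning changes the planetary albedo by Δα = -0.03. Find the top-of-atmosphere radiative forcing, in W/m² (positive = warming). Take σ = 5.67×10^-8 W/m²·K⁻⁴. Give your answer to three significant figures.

Irradiance scales as 1/d², so S = 1361 W/m² × (1/3.95)² = 87.23 W/m².
TOA radiative forcing: ΔF = −S·Δα/4 = −87.23·(-0.03)/4 = 0.6542 W/m².

0.654 W/m²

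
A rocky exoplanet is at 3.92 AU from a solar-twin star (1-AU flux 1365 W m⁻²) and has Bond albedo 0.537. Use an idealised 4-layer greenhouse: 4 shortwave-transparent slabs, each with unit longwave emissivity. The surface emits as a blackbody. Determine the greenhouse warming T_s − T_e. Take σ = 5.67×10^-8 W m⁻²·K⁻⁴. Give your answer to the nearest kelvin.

Flux at the orbit: S = 1365/(3.92)² = 88.83 W m⁻².
Top-of-atmosphere balance: σT_e⁴ = S(1−α)/4 = 10.28 W m⁻² → T_e = 116.0 K.
Surface: T_s = (5)^¼·T_e = 173.5 K.
So the greenhouse effect raises the surface by 173.5 − 116.0 = 57.48 K.

57 K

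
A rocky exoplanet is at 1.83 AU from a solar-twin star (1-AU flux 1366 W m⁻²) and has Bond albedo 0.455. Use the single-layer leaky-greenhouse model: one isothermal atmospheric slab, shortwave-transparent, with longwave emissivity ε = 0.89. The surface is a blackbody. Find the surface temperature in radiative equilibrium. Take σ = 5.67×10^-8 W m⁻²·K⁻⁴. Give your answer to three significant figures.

Flux at the orbit: S = 1366/(1.83)² = 407.9 W m⁻².
The planet radiates to space at T_e = [S(1−α)/(4σ)]^(1/4) = 176.9 K.
For a single slab of emissivity ε, T_s⁴ = 2T_e⁴/(2−ε); thus T_s = 176.9·(1.802)^(1/4) = 205.0 K.

205 K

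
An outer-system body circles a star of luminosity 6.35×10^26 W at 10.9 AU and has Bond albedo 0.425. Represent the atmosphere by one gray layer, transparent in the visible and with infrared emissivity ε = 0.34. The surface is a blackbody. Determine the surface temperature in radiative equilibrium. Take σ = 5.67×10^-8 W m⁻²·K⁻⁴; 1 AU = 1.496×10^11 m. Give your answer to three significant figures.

87.3 kelvin

Orbital distance: d = 10.9 AU = 1.631×10^12 m.
Spreading L over a sphere of radius d: S = 6.35×10^26/(4π·1.63×10^12²) = 19.00 W m⁻².
The planet radiates to space at T_e = [S(1−α)/(4σ)]^(1/4) = 83.31 K.
For a single slab of emissivity ε, T_s⁴ = 2T_e⁴/(2−ε); thus T_s = 83.31·(1.205)^(1/4) = 87.29 K.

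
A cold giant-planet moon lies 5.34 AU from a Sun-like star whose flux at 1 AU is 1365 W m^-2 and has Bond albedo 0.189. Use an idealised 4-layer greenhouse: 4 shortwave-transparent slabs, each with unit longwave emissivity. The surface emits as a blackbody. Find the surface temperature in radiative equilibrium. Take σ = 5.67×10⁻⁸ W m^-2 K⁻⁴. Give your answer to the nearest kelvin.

Irradiance scales as 1/d², so S = 1365 W m^-2 × (1/5.34)² = 47.87 W m^-2.
OLR = S(1−α)/4 = 9.705 W m^-2; the top layer radiates at T_e = 114.4 K.
With N = 4 opaque layers, T_s = (N+1)^(1/4)·T_e = 5^(1/4)·114.4 = 171.0 K.

171 kelvin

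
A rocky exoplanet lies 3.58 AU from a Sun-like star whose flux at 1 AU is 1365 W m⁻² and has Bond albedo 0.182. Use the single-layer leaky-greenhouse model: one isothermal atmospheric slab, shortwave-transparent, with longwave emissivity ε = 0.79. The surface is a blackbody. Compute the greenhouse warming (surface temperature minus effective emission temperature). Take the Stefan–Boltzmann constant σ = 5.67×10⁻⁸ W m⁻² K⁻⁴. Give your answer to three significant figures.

Irradiance scales as 1/d², so S = 1365 W m⁻² × (1/3.58)² = 106.5 W m⁻².
Effective emission temperature (TOA balance): σT_e⁴ = S(1−α)/4 = 21.78 W m⁻² → T_e = 140.0 K.
For a single slab of emissivity ε, T_s⁴ = 2T_e⁴/(2−ε); thus T_s = 140.0·(1.653)^(1/4) = 158.7 K.
The atmosphere warms the surface by 18.74 K.

18.7 kelvin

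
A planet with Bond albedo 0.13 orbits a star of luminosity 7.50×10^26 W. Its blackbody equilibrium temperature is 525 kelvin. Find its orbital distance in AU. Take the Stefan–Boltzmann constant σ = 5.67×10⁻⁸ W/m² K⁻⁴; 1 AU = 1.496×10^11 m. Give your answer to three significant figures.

The flux needed for this T is 4σT⁴/(1−0.13) = 19800 W/m².
From L = 4πd²S, d = √(7.50×10^26/(4π·19800)) = 5.490×10^10 m = 0.3670 AU.

0.367 AU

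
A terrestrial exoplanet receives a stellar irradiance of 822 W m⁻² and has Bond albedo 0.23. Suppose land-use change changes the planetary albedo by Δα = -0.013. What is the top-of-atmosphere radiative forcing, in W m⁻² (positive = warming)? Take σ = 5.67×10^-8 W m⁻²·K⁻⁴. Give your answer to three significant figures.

2.67 W m⁻²

ΔF = −(S/4)Δα = −(822.0/4)×(-0.013) = 2.671 W m⁻².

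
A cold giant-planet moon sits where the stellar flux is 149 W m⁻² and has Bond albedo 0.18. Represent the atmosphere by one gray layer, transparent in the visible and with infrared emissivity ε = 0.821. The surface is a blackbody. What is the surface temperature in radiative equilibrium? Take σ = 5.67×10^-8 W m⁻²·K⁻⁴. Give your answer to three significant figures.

Effective emission temperature (TOA balance): σT_e⁴ = S(1−α)/4 = 30.55 W m⁻² → T_e = 152.3 K.
For a single slab of emissivity ε, T_s⁴ = 2T_e⁴/(2−ε); thus T_s = 152.3·(1.696)^(1/4) = 173.9 K.

174 K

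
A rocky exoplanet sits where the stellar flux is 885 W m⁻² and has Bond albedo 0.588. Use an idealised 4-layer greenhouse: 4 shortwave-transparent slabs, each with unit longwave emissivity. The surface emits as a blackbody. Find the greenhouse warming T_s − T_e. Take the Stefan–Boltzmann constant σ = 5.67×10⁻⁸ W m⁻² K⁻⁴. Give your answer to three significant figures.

Top-of-atmosphere balance: σT_e⁴ = S(1−α)/4 = 91.16 W m⁻² → T_e = 200.2 K.
T_s = (N+1)^(1/4)·T_e = 299.4 K.
Warming: T_s − T_e = 99.19 K.

99.2 kelvin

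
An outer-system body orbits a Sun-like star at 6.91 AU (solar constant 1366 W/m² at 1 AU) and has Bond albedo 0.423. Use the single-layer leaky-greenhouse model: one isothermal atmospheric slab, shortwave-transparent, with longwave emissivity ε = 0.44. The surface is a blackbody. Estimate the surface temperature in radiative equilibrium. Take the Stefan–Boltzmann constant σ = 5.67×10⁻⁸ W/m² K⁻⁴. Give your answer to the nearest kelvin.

By the inverse-square law, S = 1366/6.91² = 28.61 W/m².
Effective emission temperature (TOA balance): σT_e⁴ = S(1−α)/4 = 4.127 W/m² → T_e = 92.36 K.
Surface balance with a leaky layer gives σT_s⁴ = σT_e⁴·2/(2−ε), so T_s = T_e·[2/(2−0.44)]^(1/4) = 98.28 K.

98 K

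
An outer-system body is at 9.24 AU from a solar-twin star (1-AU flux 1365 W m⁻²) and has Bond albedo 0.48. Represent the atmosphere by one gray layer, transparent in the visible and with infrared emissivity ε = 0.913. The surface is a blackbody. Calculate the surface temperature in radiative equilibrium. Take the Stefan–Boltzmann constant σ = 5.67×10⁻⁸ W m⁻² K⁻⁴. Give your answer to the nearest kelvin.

By the inverse-square law, S = 1365/9.24² = 15.99 W m⁻².
The planet radiates to space at T_e = [S(1−α)/(4σ)]^(1/4) = 77.81 K.
The surface balance (absorbed SW + ε·downward IR = σT_s⁴) with T_a⁴ = T_s⁴/2 reduces to T_s = T_e·[2/(2−ε)]^¼ = 90.62 K.

91 kelvin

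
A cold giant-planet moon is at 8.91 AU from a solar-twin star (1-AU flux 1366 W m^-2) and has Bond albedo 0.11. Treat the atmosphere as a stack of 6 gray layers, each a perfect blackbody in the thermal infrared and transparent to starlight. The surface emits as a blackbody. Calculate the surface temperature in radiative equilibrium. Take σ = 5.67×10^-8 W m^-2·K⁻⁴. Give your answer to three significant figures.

Flux at the orbit: S = 1366/(8.91)² = 17.21 W m^-2.
OLR = S(1−α)/4 = 3.828 W m^-2; the top layer radiates at T_e = 90.65 K.
Layer-by-layer balance gives σT_s⁴ = (N+1)σT_e⁴, so T_s = 7^¼·90.65 = 147.4 K.

147 K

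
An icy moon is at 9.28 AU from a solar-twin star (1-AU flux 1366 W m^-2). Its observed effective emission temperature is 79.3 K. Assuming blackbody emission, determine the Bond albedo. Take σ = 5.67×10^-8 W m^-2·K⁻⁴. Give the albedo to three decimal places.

0.435

Flux at the orbit: S = 1366/(9.28)² = 15.86 W m^-2.
From σT⁴ = S(1−α)/4 we invert for α: 1−α = 4σT⁴/S.
σT⁴ = 2.242 W m^-2, so 4σT⁴ = 8.969 W m^-2.
Hence α = 1 − 8.969/15.86 = 0.4346.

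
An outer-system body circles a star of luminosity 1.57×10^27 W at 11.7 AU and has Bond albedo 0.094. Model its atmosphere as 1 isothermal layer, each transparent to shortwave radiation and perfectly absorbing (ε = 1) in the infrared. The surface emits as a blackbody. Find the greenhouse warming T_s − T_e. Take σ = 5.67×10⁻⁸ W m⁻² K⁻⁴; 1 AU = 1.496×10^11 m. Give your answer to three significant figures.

21.4 kelvin

d = 11.7 × 1.496×10^11 m = 1.750×10^12 m.
Flux at the orbit: S = L/(4πd²) = 1.57×10^27/(4π·(1.75×10^12)²) = 40.78 W m⁻².
Top-of-atmosphere balance: σT_e⁴ = S(1−α)/4 = 9.237 W m⁻² → T_e = 113.0 K.
Surface: T_s = (2)^¼·T_e = 134.4 K.
Warming: T_s − T_e = 21.38 K.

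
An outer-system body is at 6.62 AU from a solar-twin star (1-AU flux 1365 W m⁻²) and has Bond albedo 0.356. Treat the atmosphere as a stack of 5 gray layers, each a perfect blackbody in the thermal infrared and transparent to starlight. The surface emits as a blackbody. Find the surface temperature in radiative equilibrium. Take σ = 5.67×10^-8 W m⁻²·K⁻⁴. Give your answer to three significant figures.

Flux at the orbit: S = 1365/(6.62)² = 31.15 W m⁻².
OLR = S(1−α)/4 = 5.015 W m⁻²; the top layer radiates at T_e = 96.98 K.
For an N-layer opaque stack, T_s⁴ = (N+1)T_e⁴, hence T_s = (6)^(1/4)×96.98 K = 151.8 K.

152 kelvin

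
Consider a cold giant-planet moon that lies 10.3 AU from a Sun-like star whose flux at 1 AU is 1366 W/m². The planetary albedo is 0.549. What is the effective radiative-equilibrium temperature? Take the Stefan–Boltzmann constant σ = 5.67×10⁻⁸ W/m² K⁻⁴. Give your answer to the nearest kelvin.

71 kelvin

Irradiance scales as 1/d², so S = 1366 W/m² × (1/10.3)² = 12.88 W/m².
Absorbed flux (global mean): S(1−α)/4 = 12.88·0.451/4 = 1.452 W/m².
Set σT⁴ = 1.452 → T = (1.452/σ)^(1/4) = 71.13 K.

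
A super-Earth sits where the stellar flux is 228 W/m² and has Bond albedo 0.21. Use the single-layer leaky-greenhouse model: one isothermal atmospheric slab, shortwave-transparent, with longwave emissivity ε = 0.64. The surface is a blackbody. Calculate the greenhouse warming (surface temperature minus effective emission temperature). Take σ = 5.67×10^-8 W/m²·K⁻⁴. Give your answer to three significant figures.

Effective emission temperature (TOA balance): σT_e⁴ = S(1−α)/4 = 45.03 W/m² → T_e = 167.9 K.
The surface balance (absorbed SW + ε·downward IR = σT_s⁴) with T_a⁴ = T_s⁴/2 reduces to T_s = T_e·[2/(2−ε)]^¼ = 184.9 K.
The atmosphere warms the surface by 16.99 K.

17.0 K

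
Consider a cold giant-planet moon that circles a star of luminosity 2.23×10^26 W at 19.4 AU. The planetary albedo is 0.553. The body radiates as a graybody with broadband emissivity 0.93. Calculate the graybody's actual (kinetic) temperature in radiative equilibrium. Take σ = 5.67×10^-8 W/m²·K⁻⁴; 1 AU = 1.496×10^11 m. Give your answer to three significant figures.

Orbital distance: d = 19.4 AU = 2.902×10^12 m.
Flux at the orbit: S = L/(4πd²) = 2.23×10^26/(4π·(2.90×10^12)²) = 2.107 W/m².
The planet absorbs (1−α)S over its disc πR² and re-emits over 4πR², so the mean absorbed flux is (1−0.553)·2.107/4 = 0.2354 W/m².
Equating to εσT⁴ with ε = 0.93: T = (0.2354/0.93σ)^(1/4) = 45.97 K.

46.0 kelvin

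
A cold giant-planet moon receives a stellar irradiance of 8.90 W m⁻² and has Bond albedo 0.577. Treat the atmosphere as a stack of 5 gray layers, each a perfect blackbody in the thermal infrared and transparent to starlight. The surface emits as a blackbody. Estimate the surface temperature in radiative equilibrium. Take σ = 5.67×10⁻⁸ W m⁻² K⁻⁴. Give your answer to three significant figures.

99.9 kelvin

The effective emission temperature is T_e = [S(1−α)/(4σ)]^¼ = 63.83 K.
With N = 5 opaque layers, T_s = (N+1)^(1/4)·T_e = 6^(1/4)·63.83 = 99.90 K.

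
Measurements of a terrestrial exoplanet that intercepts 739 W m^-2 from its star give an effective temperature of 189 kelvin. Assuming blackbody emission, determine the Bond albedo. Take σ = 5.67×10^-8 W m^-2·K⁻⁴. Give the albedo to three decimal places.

0.608

Energy balance: S(1−α)/4 = σT⁴, so 1−α = 4σT⁴/S.
σT⁴ = 72.35 W m^-2, so 4σT⁴ = 289.4 W m^-2.
Hence α = 1 − 289.4/739.0 = 0.6084.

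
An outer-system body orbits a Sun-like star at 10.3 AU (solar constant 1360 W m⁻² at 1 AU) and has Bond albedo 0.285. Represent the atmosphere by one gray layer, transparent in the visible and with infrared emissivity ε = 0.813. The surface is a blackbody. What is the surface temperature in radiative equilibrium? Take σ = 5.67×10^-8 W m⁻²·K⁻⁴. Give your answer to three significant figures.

90.8 K

By the inverse-square law, S = 1360/10.3² = 12.82 W m⁻².
The planet radiates to space at T_e = [S(1−α)/(4σ)]^(1/4) = 79.73 K.
The surface balance (absorbed SW + ε·downward IR = σT_s⁴) with T_a⁴ = T_s⁴/2 reduces to T_s = T_e·[2/(2−ε)]^¼ = 90.84 K.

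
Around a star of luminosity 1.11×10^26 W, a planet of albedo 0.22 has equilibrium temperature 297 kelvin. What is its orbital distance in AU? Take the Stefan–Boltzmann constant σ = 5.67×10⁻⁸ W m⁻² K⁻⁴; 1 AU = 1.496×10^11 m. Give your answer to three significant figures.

0.418 AU

Required flux: S = 4σT⁴/(1−α) = 2262 W m⁻².
From L = 4πd²S, d = √(1.11×10^26/(4π·2262)) = 6.248×10^10 m = 0.4177 AU.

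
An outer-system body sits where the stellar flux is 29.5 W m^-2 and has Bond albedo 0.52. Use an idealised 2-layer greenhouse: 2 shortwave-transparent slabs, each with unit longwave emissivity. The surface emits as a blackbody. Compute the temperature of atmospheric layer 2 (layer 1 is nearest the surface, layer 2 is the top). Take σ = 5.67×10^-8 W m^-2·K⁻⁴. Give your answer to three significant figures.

88.9 kelvin

Top-of-atmosphere balance: σT_e⁴ = S(1−α)/4 = 3.540 W m^-2 → T_e = 88.89 K.
In the N-layer model, layer k (counted from the surface) has T_k = (N+1−k)^(1/4)·T_e.
With k = 2: T_2 = (2+1−2)^¼·88.89 K = 88.89 K.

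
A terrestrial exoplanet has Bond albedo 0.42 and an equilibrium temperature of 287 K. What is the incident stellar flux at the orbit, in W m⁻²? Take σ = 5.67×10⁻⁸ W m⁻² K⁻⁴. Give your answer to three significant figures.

Invert the energy balance for S: S = 4σT⁴/(1−α).
σT⁴ = 5.67×10⁻⁸·(287)⁴ = 384.7 W m⁻².
So S = 4×384.7/(1−0.42) = 2653 W m⁻².

2650 W m⁻²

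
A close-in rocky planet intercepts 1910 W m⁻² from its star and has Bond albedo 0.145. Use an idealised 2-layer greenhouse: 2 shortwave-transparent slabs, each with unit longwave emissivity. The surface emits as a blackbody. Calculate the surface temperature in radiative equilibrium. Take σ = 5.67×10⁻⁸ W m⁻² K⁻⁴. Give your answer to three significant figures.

383 K

Top-of-atmosphere balance: σT_e⁴ = S(1−α)/4 = 408.3 W m⁻² → T_e = 291.3 K.
With N = 2 opaque layers, T_s = (N+1)^(1/4)·T_e = 3^(1/4)·291.3 = 383.4 K.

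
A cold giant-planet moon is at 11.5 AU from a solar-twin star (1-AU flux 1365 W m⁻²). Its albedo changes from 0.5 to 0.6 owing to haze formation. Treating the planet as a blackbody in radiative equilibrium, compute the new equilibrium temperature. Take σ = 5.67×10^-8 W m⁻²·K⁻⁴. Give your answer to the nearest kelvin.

65 K

Irradiance scales as 1/d², so S = 1365 W m⁻² × (1/11.5)² = 10.32 W m⁻².
New equilibrium: T₂ = [(1−0.6)·10.32/(4σ)]^(1/4) = 65.32 K.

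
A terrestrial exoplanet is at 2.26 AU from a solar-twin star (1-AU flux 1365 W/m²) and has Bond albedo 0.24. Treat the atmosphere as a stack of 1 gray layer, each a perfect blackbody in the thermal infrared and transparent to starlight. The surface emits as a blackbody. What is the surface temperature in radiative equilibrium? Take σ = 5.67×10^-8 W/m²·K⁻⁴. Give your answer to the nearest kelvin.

Flux at the orbit: S = 1365/(2.26)² = 267.2 W/m².
OLR = S(1−α)/4 = 50.78 W/m²; the top layer radiates at T_e = 173.0 K.
For an N-layer opaque stack, T_s⁴ = (N+1)T_e⁴, hence T_s = (2)^(1/4)×173.0 K = 205.7 K.

206 K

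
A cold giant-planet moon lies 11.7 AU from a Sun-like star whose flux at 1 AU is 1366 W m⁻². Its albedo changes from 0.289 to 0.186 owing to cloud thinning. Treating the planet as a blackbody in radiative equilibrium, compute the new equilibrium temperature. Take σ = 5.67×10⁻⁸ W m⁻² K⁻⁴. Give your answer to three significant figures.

By the inverse-square law, S = 1366/11.7² = 9.979 W m⁻².
T₂ = [S(1−α₂)/(4σ)]^(1/4) = [9.979·0.814/(4σ)]^(1/4) = 77.36 K.

77.4 K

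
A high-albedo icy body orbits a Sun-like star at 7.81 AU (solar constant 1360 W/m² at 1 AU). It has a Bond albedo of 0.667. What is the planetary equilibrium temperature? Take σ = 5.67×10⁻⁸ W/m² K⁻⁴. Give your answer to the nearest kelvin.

By the inverse-square law, S = 1360/7.81² = 22.30 W/m².
Averaging over the sphere, the absorbed flux is S(1−α)/4 = 1.856 W/m².
Balancing against σT⁴: T = (1.856/5.67×10⁻⁸)^(1/4) = 75.64 K.

76 K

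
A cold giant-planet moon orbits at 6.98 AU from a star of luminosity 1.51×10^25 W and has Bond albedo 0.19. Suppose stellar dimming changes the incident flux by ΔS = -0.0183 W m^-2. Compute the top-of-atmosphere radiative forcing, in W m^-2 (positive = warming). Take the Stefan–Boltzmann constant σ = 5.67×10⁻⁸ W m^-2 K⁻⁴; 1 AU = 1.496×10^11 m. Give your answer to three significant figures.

Orbital distance: d = 6.98 AU = 1.044×10^12 m.
Flux at the orbit: S = L/(4πd²) = 1.51×10^25/(4π·(1.04×10^12)²) = 1.102 W m^-2.
ΔF = Δ[S(1−α)]/4 = (1−0.19)·-0.0183/4 = -0.003706 W m^-2.

-0.00371 W m^-2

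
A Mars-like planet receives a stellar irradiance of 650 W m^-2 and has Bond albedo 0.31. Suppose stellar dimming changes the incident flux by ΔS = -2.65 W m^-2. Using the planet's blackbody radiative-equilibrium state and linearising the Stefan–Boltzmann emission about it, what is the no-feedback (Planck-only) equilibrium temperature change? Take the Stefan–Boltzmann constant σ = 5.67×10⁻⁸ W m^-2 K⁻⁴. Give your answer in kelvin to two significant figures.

-0.21 K

Reference equilibrium: T_e = [S(1−α)/(4σ)]^(1/4) = 210.9 K.
ΔF = Δ[S(1−α)]/4 = (1−0.31)·-2.65/4 = -0.4571 W m^-2.
Linearising σT⁴ gives d(σT⁴)/dT = 4σT_e³ = 2.127 W m^-2 per K.
ΔT₀ = ΔF/λ_P = -0.4571/2.127 = -0.215 K.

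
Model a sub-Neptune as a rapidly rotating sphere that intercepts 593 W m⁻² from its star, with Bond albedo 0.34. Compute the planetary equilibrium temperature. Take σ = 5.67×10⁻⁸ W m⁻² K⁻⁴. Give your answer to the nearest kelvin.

Averaging over the sphere, the absorbed flux is S(1−α)/4 = 97.84 W m⁻².
Balancing against σT⁴: T = (97.84/5.67×10⁻⁸)^(1/4) = 203.8 K.

204 K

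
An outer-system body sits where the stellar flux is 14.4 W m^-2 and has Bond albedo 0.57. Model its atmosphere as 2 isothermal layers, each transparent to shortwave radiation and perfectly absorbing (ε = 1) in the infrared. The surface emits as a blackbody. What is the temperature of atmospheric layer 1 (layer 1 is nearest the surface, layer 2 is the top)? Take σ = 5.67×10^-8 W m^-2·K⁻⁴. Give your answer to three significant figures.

86.0 K

OLR = S(1−α)/4 = 1.548 W m^-2; the top layer radiates at T_e = 72.28 K.
Each opaque layer satisfies 2T_j⁴ = T_{j−1}⁴ + T_{j+1}⁴, giving T_k⁴ = (N+1−k)T_e⁴.
T_1 = (2)^(1/4)·72.28 = 85.96 K.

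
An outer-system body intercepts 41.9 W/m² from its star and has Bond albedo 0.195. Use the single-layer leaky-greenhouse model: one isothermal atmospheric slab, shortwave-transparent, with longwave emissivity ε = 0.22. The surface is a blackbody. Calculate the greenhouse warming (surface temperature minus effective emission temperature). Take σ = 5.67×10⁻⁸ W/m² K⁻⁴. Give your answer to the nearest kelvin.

At the top of the atmosphere, σT_e⁴ = S(1−α)/4 = 8.432 W/m², giving T_e = 110.4 K.
For a single slab of emissivity ε, T_s⁴ = 2T_e⁴/(2−ε); thus T_s = 110.4·(1.124)^(1/4) = 113.7 K.
Greenhouse warming: T_s − T_e = 3.265 K.

3 K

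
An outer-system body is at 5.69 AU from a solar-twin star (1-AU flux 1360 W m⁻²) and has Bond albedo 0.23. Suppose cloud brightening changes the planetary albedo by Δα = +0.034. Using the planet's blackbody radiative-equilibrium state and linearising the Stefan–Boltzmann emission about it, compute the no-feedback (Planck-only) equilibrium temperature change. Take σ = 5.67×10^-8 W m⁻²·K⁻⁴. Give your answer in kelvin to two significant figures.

-1.2 K

Irradiance scales as 1/d², so S = 1360 W m⁻² × (1/5.69)² = 42.01 W m⁻².
Unperturbed T_e = [42.01·(1−0.23)/(4σ)]^¼ = 109.3 K.
ΔF = −(S/4)Δα = −(42.01/4)×(+0.034) = -0.3571 W m⁻².
Linearising σT⁴ gives d(σT⁴)/dT = 4σT_e³ = 0.2960 W m⁻² per K.
Hence the no-feedback warming is ΔF/(4σT_e³) = -1.21 K.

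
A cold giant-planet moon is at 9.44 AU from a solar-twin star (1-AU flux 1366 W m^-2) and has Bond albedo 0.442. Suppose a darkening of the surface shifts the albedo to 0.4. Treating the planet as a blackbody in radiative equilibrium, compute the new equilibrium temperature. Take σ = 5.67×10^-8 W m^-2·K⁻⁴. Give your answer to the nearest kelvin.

Irradiance scales as 1/d², so S = 1366 W m^-2 × (1/9.44)² = 15.33 W m^-2.
New equilibrium: T₂ = [(1−0.4)·15.33/(4σ)]^(1/4) = 79.80 K.

80 K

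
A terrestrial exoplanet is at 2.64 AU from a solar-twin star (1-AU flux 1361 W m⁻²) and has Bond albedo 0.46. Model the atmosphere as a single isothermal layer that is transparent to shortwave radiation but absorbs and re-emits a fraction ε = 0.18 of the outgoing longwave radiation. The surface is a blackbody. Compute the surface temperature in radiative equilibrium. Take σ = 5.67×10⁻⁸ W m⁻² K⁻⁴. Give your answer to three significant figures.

Flux at the orbit: S = 1361/(2.64)² = 195.3 W m⁻².
Effective emission temperature (TOA balance): σT_e⁴ = S(1−α)/4 = 26.36 W m⁻² → T_e = 146.8 K.
The surface balance (absorbed SW + ε·downward IR = σT_s⁴) with T_a⁴ = T_s⁴/2 reduces to T_s = T_e·[2/(2−ε)]^¼ = 150.3 K.

150 K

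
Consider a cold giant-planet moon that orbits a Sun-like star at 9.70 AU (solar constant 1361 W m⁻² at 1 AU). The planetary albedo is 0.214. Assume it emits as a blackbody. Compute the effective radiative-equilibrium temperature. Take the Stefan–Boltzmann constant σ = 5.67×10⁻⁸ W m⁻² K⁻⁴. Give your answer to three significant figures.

By the inverse-square law, S = 1361/9.70² = 14.46 W m⁻².
Absorbed flux (global mean): S(1−α)/4 = 14.46·0.786/4 = 2.842 W m⁻².
In equilibrium σT⁴ equals this, so T = 84.14 K.

84.1 kelvin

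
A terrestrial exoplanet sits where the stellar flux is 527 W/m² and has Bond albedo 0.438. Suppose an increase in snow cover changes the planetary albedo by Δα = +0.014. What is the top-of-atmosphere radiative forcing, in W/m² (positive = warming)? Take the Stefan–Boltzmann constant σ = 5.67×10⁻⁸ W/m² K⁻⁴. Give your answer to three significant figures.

ΔF = −(S/4)Δα = −(527.0/4)×(+0.014) = -1.845 W/m².

-1.84 W/m²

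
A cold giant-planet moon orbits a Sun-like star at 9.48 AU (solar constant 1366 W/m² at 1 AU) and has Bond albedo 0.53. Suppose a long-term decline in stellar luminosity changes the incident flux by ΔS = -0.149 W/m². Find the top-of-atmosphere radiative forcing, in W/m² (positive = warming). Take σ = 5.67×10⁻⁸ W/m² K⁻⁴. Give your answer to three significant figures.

Flux at the orbit: S = 1366/(9.48)² = 15.20 W/m².
TOA radiative forcing: ΔF = (1−α)ΔS/4 = 0.47·(-0.149)/4 = -0.01751 W/m².

-0.0175 W/m²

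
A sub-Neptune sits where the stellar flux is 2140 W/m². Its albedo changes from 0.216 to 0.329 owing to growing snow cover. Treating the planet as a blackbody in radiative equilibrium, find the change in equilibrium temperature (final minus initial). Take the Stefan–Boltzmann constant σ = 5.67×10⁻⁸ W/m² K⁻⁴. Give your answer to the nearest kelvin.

With α = 0.216, T₁ = 293.3 K.
After:  T₂ = [2140·0.671/(4σ)]^(1/4) = 282.1 K.
ΔT = T₂ − T₁ = -11.19 K.

-11 K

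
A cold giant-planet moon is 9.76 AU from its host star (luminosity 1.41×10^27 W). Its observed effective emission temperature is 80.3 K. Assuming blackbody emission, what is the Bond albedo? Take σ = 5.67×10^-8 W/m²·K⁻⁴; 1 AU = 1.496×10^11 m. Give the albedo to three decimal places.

Orbital distance: d = 9.76 AU = 1.460×10^12 m.
S = L/(4πd²) = 52.63 W/m².
From σT⁴ = S(1−α)/4 we invert for α: 1−α = 4σT⁴/S.
4σT⁴ = 4·5.67×10⁻⁸·(80.3)⁴ = 9.430 W/m².
Hence α = 1 − 9.430/52.63 = 0.8208.

0.821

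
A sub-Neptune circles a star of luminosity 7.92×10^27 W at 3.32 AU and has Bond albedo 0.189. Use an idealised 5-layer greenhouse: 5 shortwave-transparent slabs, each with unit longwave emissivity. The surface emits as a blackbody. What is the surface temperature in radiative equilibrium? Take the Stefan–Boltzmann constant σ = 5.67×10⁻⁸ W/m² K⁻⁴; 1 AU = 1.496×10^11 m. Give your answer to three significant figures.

484 K

Orbital distance: d = 3.32 AU = 4.967×10^11 m.
S = L/(4πd²) = 2555 W/m².
OLR = S(1−α)/4 = 518.0 W/m²; the top layer radiates at T_e = 309.2 K.
For an N-layer opaque stack, T_s⁴ = (N+1)T_e⁴, hence T_s = (6)^(1/4)×309.2 K = 483.9 K.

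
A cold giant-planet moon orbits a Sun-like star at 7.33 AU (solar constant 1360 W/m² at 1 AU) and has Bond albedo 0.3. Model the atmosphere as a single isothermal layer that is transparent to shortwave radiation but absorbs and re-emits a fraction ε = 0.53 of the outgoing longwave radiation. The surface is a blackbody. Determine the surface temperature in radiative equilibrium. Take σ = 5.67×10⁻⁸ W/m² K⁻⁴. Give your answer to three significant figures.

102 K

Irradiance scales as 1/d², so S = 1360 W/m² × (1/7.33)² = 25.31 W/m².
At the top of the atmosphere, σT_e⁴ = S(1−α)/4 = 4.430 W/m², giving T_e = 94.01 K.
Surface balance with a leaky layer gives σT_s⁴ = σT_e⁴·2/(2−ε), so T_s = T_e·[2/(2−0.53)]^(1/4) = 101.5 K.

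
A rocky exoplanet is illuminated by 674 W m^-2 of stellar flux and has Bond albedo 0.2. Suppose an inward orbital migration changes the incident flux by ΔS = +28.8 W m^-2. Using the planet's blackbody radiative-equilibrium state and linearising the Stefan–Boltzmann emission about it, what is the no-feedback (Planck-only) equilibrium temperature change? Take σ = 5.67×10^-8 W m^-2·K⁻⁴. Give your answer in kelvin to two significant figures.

Reference equilibrium: T_e = [S(1−α)/(4σ)]^(1/4) = 220.8 K.
Only a fraction (1−α) is absorbed and it's spread over 4πR², so ΔF = (1−α)ΔS/4 = 5.760 W m^-2.
Linearising σT⁴ gives d(σT⁴)/dT = 4σT_e³ = 2.442 W m^-2 per K.
So ΔT₀ = 5.760/2.442 = 2.36 K.

2.4 K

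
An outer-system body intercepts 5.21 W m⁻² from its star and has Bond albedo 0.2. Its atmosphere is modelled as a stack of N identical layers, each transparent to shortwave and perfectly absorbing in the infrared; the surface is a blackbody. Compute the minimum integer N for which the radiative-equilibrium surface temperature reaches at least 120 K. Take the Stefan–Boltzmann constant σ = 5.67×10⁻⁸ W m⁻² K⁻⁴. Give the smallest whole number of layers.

OLR = S(1−α)/4 = 1.042 W m⁻²; the top layer radiates at T_e = 65.47 K.
Need (N+1)T_e⁴ ≥ T_s⁴, i.e. N+1 ≥ (120/65.47)⁴ = 11.283.
The minimum whole number is N = 11.

11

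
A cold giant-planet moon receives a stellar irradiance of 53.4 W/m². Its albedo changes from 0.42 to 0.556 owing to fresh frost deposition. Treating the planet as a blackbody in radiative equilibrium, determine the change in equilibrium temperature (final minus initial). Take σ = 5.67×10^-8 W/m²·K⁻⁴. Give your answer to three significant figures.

-6.99 kelvin

Initial: T₁ = [S(1−0.42)/(4σ)]^(1/4) = 108.1 K.
Final:   T₂ = [S(1−0.556)/(4σ)]^(1/4) = 101.1 K.
ΔT = T₂ − T₁ = -6.985 K.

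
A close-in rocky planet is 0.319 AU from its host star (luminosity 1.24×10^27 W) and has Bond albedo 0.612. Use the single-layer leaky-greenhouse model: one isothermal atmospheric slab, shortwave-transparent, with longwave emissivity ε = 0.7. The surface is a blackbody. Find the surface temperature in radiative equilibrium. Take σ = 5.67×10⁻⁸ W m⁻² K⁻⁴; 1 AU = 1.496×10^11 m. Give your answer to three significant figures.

581 K

d = 0.319 × 1.496×10^11 m = 4.772×10^10 m.
Flux at the orbit: S = L/(4πd²) = 1.24×10^27/(4π·(4.77×10^10)²) = 43330 W m⁻².
Effective emission temperature (TOA balance): σT_e⁴ = S(1−α)/4 = 4203 W m⁻² → T_e = 521.8 K.
Surface balance with a leaky layer gives σT_s⁴ = σT_e⁴·2/(2−ε), so T_s = T_e·[2/(2−0.7)]^(1/4) = 581.1 K.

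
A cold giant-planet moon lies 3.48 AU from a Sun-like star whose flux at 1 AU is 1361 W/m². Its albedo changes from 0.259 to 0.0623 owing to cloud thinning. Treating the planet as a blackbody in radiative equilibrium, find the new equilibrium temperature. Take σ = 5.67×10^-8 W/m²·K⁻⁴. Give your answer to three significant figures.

147 K

Irradiance scales as 1/d², so S = 1361 W/m² × (1/3.48)² = 112.4 W/m².
T₂ = [S(1−α₂)/(4σ)]^(1/4) = [112.4·0.938/(4σ)]^(1/4) = 146.8 K.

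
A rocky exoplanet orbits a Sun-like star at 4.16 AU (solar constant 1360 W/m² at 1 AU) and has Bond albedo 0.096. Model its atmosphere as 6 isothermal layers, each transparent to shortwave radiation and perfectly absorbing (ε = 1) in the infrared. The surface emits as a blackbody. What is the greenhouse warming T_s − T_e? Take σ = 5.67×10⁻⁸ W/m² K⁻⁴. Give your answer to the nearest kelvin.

Flux at the orbit: S = 1360/(4.16)² = 78.59 W/m².
The effective emission temperature is T_e = [S(1−α)/(4σ)]^¼ = 133.0 K.
Surface: T_s = (7)^¼·T_e = 216.4 K.
So the greenhouse effect raises the surface by 216.4 − 133.0 = 83.36 K.

83 K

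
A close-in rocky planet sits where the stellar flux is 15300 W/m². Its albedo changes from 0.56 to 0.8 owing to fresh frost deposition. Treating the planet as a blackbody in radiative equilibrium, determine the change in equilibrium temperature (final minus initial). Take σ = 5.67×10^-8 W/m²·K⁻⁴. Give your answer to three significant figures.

-74.3 K

Initial: T₁ = [S(1−0.56)/(4σ)]^(1/4) = 415.1 K.
With α = 0.8, T₂ = 340.8 K.
Change: 340.8 − 415.1 = -74.26 K.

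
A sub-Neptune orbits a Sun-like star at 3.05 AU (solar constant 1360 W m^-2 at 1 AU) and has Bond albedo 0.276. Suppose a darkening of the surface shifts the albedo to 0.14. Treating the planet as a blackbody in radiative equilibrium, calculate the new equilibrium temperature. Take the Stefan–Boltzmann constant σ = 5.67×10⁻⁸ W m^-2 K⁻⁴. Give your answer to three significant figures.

Irradiance scales as 1/d², so S = 1360 W m^-2 × (1/3.05)² = 146.2 W m^-2.
With the new albedo, S(1−α₂)/4 = 31.43 W m^-2, so T₂ = 153.4 K.

153 K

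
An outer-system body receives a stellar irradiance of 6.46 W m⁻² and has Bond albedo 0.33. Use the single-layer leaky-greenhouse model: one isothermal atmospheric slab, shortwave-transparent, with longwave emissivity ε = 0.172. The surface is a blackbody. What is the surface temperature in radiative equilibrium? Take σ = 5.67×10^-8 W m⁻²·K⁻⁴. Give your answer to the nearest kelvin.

68 kelvin

At the top of the atmosphere, σT_e⁴ = S(1−α)/4 = 1.082 W m⁻², giving T_e = 66.09 K.
For a single slab of emissivity ε, T_s⁴ = 2T_e⁴/(2−ε); thus T_s = 66.09·(1.094)^(1/4) = 67.60 K.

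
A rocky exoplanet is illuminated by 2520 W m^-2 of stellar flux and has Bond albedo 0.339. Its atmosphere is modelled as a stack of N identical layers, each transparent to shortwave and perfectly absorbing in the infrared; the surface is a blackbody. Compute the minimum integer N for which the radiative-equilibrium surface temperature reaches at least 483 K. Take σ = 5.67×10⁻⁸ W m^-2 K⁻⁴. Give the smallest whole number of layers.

7

The effective emission temperature is T_e = [S(1−α)/(4σ)]^¼ = 292.7 K.
Need (N+1)T_e⁴ ≥ T_s⁴, i.e. N+1 ≥ (483/292.7)⁴ = 7.410.
So N ≥ 6.410; the smallest integer is N = 7.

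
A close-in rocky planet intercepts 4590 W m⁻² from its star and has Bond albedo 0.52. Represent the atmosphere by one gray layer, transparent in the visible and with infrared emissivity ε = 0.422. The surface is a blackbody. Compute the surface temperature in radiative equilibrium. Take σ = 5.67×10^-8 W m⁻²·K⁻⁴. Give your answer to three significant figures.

At the top of the atmosphere, σT_e⁴ = S(1−α)/4 = 550.8 W m⁻², giving T_e = 313.9 K.
Surface balance with a leaky layer gives σT_s⁴ = σT_e⁴·2/(2−ε), so T_s = T_e·[2/(2−0.422)]^(1/4) = 333.1 K.

333 K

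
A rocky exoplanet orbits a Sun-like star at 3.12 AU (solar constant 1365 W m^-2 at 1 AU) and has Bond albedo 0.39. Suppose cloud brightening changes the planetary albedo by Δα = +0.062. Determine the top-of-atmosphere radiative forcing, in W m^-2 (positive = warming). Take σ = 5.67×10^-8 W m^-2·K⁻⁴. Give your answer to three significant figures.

-2.17 W m^-2

By the inverse-square law, S = 1365/3.12² = 140.2 W m^-2.
TOA radiative forcing: ΔF = −S·Δα/4 = −140.2·(+0.062)/4 = -2.173 W m^-2.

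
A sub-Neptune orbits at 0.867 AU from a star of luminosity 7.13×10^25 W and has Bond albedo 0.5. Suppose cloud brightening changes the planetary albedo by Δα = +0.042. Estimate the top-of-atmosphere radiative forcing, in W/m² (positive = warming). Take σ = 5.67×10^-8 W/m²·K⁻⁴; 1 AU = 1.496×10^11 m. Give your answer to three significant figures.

d = 0.867 × 1.496×10^11 m = 1.297×10^11 m.
Spreading L over a sphere of radius d: S = 7.13×10^25/(4π·1.30×10^11²) = 337.3 W/m².
TOA radiative forcing: ΔF = −S·Δα/4 = −337.3·(+0.042)/4 = -3.541 W/m².

-3.54 W/m²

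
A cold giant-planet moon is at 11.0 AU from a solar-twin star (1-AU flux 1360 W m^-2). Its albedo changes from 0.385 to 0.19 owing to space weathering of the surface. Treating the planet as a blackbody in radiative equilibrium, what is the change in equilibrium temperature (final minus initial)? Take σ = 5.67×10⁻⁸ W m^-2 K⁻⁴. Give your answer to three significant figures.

5.30 kelvin

By the inverse-square law, S = 1360/11.0² = 11.24 W m^-2.
Before: T₁ = [11.24·0.615/(4σ)]^(1/4) = 74.30 K.
Final:   T₂ = [S(1−0.19)/(4σ)]^(1/4) = 79.60 K.
Change: 79.60 − 74.30 = 5.296 K.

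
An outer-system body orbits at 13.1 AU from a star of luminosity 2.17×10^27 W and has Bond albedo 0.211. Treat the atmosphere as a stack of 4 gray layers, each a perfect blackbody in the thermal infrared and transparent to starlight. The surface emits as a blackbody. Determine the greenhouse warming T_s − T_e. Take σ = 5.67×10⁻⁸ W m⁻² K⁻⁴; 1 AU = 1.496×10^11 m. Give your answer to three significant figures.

Orbital distance: d = 13.1 AU = 1.960×10^12 m.
S = L/(4πd²) = 44.96 W m⁻².
The effective emission temperature is T_e = [S(1−α)/(4σ)]^¼ = 111.8 K.
T_s = (N+1)^(1/4)·T_e = 167.2 K.
So the greenhouse effect raises the surface by 167.2 − 111.8 = 55.40 K.

55.4 kelvin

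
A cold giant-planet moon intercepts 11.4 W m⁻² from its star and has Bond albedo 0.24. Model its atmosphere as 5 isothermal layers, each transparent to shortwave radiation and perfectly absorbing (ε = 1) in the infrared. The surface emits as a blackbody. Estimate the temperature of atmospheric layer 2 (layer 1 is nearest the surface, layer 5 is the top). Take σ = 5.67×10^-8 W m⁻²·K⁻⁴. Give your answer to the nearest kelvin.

111 K

The effective emission temperature is T_e = [S(1−α)/(4σ)]^¼ = 78.62 K.
Each opaque layer satisfies 2T_j⁴ = T_{j−1}⁴ + T_{j+1}⁴, giving T_k⁴ = (N+1−k)T_e⁴.
With k = 2: T_2 = (5+1−2)^¼·78.62 K = 111.2 K.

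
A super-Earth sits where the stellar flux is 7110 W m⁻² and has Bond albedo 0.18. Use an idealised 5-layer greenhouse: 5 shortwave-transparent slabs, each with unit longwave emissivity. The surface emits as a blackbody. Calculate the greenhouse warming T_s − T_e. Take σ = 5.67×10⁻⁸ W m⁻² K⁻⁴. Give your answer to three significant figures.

226 K

Top-of-atmosphere balance: σT_e⁴ = S(1−α)/4 = 1458 W m⁻² → T_e = 400.4 K.
Surface: T_s = (6)^¼·T_e = 626.7 K.
So the greenhouse effect raises the surface by 626.7 − 400.4 = 226.3 K.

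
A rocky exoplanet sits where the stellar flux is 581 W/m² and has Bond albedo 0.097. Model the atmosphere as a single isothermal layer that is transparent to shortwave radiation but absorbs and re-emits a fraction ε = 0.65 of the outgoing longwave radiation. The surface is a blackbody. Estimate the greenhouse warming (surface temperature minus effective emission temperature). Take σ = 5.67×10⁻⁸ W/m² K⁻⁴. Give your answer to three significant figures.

Effective emission temperature (TOA balance): σT_e⁴ = S(1−α)/4 = 131.2 W/m² → T_e = 219.3 K.
The surface balance (absorbed SW + ε·downward IR = σT_s⁴) with T_a⁴ = T_s⁴/2 reduces to T_s = T_e·[2/(2−ε)]^¼ = 242.0 K.
T_s − T_e = 242.0 − 219.3 = 22.64 K.

22.6 kelvin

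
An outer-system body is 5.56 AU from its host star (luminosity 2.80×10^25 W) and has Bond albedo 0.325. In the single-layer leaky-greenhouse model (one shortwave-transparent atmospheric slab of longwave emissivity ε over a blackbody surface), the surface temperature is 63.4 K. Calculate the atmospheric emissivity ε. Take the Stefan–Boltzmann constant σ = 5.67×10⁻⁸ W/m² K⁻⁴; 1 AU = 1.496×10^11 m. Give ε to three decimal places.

Orbital distance: d = 5.56 AU = 8.318×10^11 m.
S = L/(4πd²) = 3.221 W/m².
First, T_e = [3.221·(1−0.325)/(4σ)]^(1/4) = 55.64 K.
T_s⁴ = T_e⁴·2/(2−ε) → ε = 2 − 2(T_e/T_s)⁴ = 2 − 2·(55.64/63.4)⁴ = 0.8135.

0.813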